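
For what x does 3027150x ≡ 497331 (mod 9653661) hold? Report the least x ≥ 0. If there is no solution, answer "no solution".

571

First find gcd(3027150, 9653661):
9653661 = 3×3027150 + 572211
3027150 = 5×572211 + 166095
572211 = 3×166095 + 73926
166095 = 2×73926 + 18243
73926 = 4×18243 + 954
18243 = 19×954 + 117
954 = 8×117 + 18
117 = 6×18 + 9
18 = 2×9 + 0
gcd = 9 and 9 | 497331, so solutions exist. Divide through by 9: 336350x ≡ 55259 (mod 1072629).
Now find 336350⁻¹ mod 1072629:
1072629 = 3*336350 + 63579
336350 = 5*63579 + 18455
63579 = 3*18455 + 8214
18455 = 2*8214 + 2027
8214 = 4*2027 + 106
2027 = 19*106 + 13
106 = 8*13 + 2
13 = 6*2 + 1
2 = 2*1 + 0
Back-substitute:
1 = 13 − 6·2
1 = −6·106 + 49·13
1 = 49·2027 − 937·106
1 = −937·8214 + 3797·2027
1 = 3797·18455 − 8531·8214
1 = −8531·63579 + 29390·18455
1 = 29390·336350 − 155481·63579
1 = −155481·1072629 + 495833·336350
So 336350⁻¹ ≡ 495833 (mod 1072629).
Then x ≡ 495833·55259 ≡ 571 (mod 1072629); the smallest non-negative solution is x = 571.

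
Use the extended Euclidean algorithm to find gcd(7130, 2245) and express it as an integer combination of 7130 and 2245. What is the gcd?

5

Apply Euclid's algorithm to 7130 and 2245:
7130 = 3·2245 + 395
2245 = 5·395 + 270
395 = 1·270 + 125
270 = 2·125 + 20
125 = 6·20 + 5
20 = 4·5 + 0
gcd(7130, 2245) = 5.
Express as a combination:
5 = 125 − 6·20
5 = −6·270 + 13·125
5 = 13·395 − 19·270
5 = −19·2245 + 108·395
5 = 108·7130 − 343·2245
So 5 = (108)·7130 + (-343)·2245.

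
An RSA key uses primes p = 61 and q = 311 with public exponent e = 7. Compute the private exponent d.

φ(n) = (p−1)(q−1) = 60·310 = 18600.
Need d with 7·d ≡ 1 (mod 18600). Apply the extended Euclidean algorithm:
18600 = 2657·7 + 1
7 = 7·1 + 0
Back-substitute:
1 = 18600 − 2657·7
So 7·(-2657) ≡ 1 (mod 18600), hence d ≡ -2657 ≡ 15943 (mod 18600).

15943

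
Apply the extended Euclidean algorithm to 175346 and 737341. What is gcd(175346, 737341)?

1

Euclidean algorithm:
737341 = 4×175346 + 35957
175346 = 4×35957 + 31518
35957 = 1×31518 + 4439
31518 = 7×4439 + 445
4439 = 9×445 + 434
445 = 1×434 + 11
434 = 39×11 + 5
11 = 2×5 + 1
5 = 5×1 + 0
gcd(175346, 737341) = 1.
Working backward:
1 = 11 − 2·5
1 = −2·434 + 79·11
1 = 79·445 − 81·434
1 = −81·4439 + 808·445
1 = 808·31518 − 5737·4439
1 = −5737·35957 + 6545·31518
1 = 6545·175346 − 31917·35957
1 = −31917·737341 + 134213·175346
So 1 = (-31917)·737341 + (134213)·175346.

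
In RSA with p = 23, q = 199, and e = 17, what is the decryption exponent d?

φ(n) = (p−1)(q−1) = 22·198 = 4356.
Need d with 17·d ≡ 1 (mod 4356). Apply the extended Euclidean algorithm:
4356 = 256×17 + 4
17 = 4×4 + 1
4 = 4×1 + 0
Back-substitute:
1 = 17 − 4·4
1 = −4·4356 + 1025·17
So 17·1025 ≡ 1 (mod 4356), hence d = 1025.

1025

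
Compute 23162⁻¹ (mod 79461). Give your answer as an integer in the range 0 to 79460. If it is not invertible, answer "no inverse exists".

70085

gcd(79461, 23162) by repeated division:
79461 = 3*23162 + 9975
23162 = 2*9975 + 3212
9975 = 3*3212 + 339
3212 = 9*339 + 161
339 = 2*161 + 17
161 = 9*17 + 8
17 = 2*8 + 1
8 = 8*1 + 0
Since gcd(23162, 79461) = 1, back-substitute to write 1 as a combination:
1 = 17 − 2·8
1 = −2·161 + 19·17
1 = 19·339 − 40·161
1 = −40·3212 + 379·339
1 = 379·9975 − 1177·3212
1 = −1177·23162 + 2733·9975
1 = 2733·79461 − 9376·23162
Thus 23162·(-9376) ≡ 1 (mod 79461); reducing, -9376 mod 79461 = 70085.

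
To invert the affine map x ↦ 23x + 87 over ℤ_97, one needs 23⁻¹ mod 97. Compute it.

Apply the Euclidean algorithm to 97 and 23:
97 = 4·23 + 5
23 = 4·5 + 3
5 = 1·3 + 2
3 = 1·2 + 1
2 = 2·1 + 0
Since gcd(23, 97) = 1, back-substitute to write 1 as a combination:
1 = 3 − 2
1 = −5 + 2·3
1 = 2·23 − 9·5
1 = −9·97 + 38·23
So 23·38 ≡ 1 (mod 97).

38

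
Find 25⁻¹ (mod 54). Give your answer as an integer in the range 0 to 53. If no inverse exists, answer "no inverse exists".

Extended Euclidean algorithm:
54 = 2·25 + 4
25 = 6·4 + 1
4 = 4·1 + 0
The gcd is 1. Working backward:
1 = 25 − 6·4
1 = −6·54 + 13·25
So 25·13 ≡ 1 (mod 54).

13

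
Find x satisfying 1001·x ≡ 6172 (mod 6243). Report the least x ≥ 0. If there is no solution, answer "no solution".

First find gcd(1001, 6243):
6243 = 6·1001 + 237
1001 = 4·237 + 53
237 = 4·53 + 25
53 = 2·25 + 3
25 = 8·3 + 1
3 = 3·1 + 0
gcd = 1, so a unique solution mod 6243 exists.
Back-substitute for the Bézout coefficients:
1 = 25 − 8·3
1 = −8·53 + 17·25
1 = 17·237 − 76·53
1 = −76·1001 + 321·237
1 = 321·6243 − 2002·1001
So 1001·(-2002) ≡ 1 (mod 6243), giving 1001⁻¹ ≡ 4241.
x ≡ 1001⁻¹·6172 ≡ 4241·6172 ≡ 4796 (mod 6243).

4796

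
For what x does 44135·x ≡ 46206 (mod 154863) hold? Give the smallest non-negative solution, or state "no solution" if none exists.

First find gcd(44135, 154863):
154863 = 3*44135 + 22458
44135 = 1*22458 + 21677
22458 = 1*21677 + 781
21677 = 27*781 + 590
781 = 1*590 + 191
590 = 3*191 + 17
191 = 11*17 + 4
17 = 4*4 + 1
4 = 4*1 + 0
gcd = 1, so a unique solution mod 154863 exists.
Back-substitute for the Bézout coefficients:
1 = 17 − 4·4
1 = −4·191 + 45·17
1 = 45·590 − 139·191
1 = −139·781 + 184·590
1 = 184·21677 − 5107·781
1 = −5107·22458 + 5291·21677
1 = 5291·44135 − 10398·22458
1 = −10398·154863 + 36485·44135
So 44135·(36485) ≡ 1 (mod 154863), giving 44135⁻¹ ≡ 36485.
x ≡ 44135⁻¹·46206 ≡ 36485·46206 ≡ 142155 (mod 154863).

142155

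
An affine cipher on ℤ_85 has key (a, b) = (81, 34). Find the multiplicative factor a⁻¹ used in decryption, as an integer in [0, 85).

Apply the Euclidean algorithm to 85 and 81:
85 = 1·81 + 4
81 = 20·4 + 1
4 = 4·1 + 0
The gcd is 1. Working backward:
1 = 81 − 20·4
1 = −20·85 + 21·81
So 81·21 ≡ 1 (mod 85).

21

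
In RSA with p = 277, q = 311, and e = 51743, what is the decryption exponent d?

φ(n) = (p−1)(q−1) = 276·310 = 85560.
Need d with 51743·d ≡ 1 (mod 85560). Apply the extended Euclidean algorithm:
85560 = 1*51743 + 33817
51743 = 1*33817 + 17926
33817 = 1*17926 + 15891
17926 = 1*15891 + 2035
15891 = 7*2035 + 1646
2035 = 1*1646 + 389
1646 = 4*389 + 90
389 = 4*90 + 29
90 = 3*29 + 3
29 = 9*3 + 2
3 = 1*2 + 1
2 = 2*1 + 0
Back-substitute:
1 = 3 − 2
1 = −29 + 10·3
1 = 10·90 − 31·29
1 = −31·389 + 134·90
1 = 134·1646 − 567·389
1 = −567·2035 + 701·1646
1 = 701·15891 − 5474·2035
1 = −5474·17926 + 6175·15891
1 = 6175·33817 − 11649·17926
1 = −11649·51743 + 17824·33817
1 = 17824·85560 − 29473·51743
So 51743·(-29473) ≡ 1 (mod 85560), hence d ≡ -29473 ≡ 56087 (mod 85560).

56087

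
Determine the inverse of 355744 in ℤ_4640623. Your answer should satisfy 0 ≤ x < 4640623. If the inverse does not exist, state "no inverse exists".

Run Euclid on (4640623, 355744):
4640623 = 13*355744 + 15951
355744 = 22*15951 + 4822
15951 = 3*4822 + 1485
4822 = 3*1485 + 367
1485 = 4*367 + 17
367 = 21*17 + 10
17 = 1*10 + 7
10 = 1*7 + 3
7 = 2*3 + 1
3 = 3*1 + 0
gcd = 1, so the inverse exists. Back-substitute:
1 = 7 − 2·3
1 = −2·10 + 3·7
1 = 3·17 − 5·10
1 = −5·367 + 108·17
1 = 108·1485 − 437·367
1 = −437·4822 + 1419·1485
1 = 1419·15951 − 4694·4822
1 = −4694·355744 + 104687·15951
1 = 104687·4640623 − 1365625·355744
Hence 355744⁻¹ ≡ -1365625 ≡ 3274998 (mod 4640623).

3274998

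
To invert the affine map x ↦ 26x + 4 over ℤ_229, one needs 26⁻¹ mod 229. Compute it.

185

Apply the Euclidean algorithm to 229 and 26:
229 = 8·26 + 21
26 = 1·21 + 5
21 = 4·5 + 1
5 = 5·1 + 0
gcd = 1, so the inverse exists. Back-substitute:
1 = 21 − 4·5
1 = −4·26 + 5·21
1 = 5·229 − 44·26
So 26·(-44) ≡ 1 (mod 229), and -44 ≡ 185 (mod 229).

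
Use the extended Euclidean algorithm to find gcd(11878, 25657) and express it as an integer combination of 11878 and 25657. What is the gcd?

1

Apply Euclid's algorithm to 25657 and 11878:
25657 = 2*11878 + 1901
11878 = 6*1901 + 472
1901 = 4*472 + 13
472 = 36*13 + 4
13 = 3*4 + 1
4 = 4*1 + 0
gcd(11878, 25657) = 1.
Working backward:
1 = 13 − 3·4
1 = −3·472 + 109·13
1 = 109·1901 − 439·472
1 = −439·11878 + 2743·1901
1 = 2743·25657 − 5925·11878
So 1 = (2743)·25657 + (-5925)·11878.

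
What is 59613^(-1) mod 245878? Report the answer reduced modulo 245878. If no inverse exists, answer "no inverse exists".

58771

Run Euclid on (245878, 59613):
245878 = 4·59613 + 7426
59613 = 8·7426 + 205
7426 = 36·205 + 46
205 = 4·46 + 21
46 = 2·21 + 4
21 = 5·4 + 1
4 = 4·1 + 0
Since gcd(59613, 245878) = 1, back-substitute to write 1 as a combination:
1 = 21 − 5·4
1 = −5·46 + 11·21
1 = 11·205 − 49·46
1 = −49·7426 + 1775·205
1 = 1775·59613 − 14249·7426
1 = −14249·245878 + 58771·59613
So 59613·58771 ≡ 1 (mod 245878).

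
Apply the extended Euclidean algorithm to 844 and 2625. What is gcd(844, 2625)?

Euclidean algorithm:
2625 = 3×844 + 93
844 = 9×93 + 7
93 = 13×7 + 2
7 = 3×2 + 1
2 = 2×1 + 0
gcd(844, 2625) = 1.
Back-substituting:
1 = 7 − 3·2
1 = −3·93 + 40·7
1 = 40·844 − 363·93
1 = −363·2625 + 1129·844
So 1 = (-363)·2625 + (1129)·844.

1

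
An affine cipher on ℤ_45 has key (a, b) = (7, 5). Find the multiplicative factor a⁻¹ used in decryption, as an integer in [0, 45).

Extended Euclidean algorithm:
45 = 6*7 + 3
7 = 2*3 + 1
3 = 3*1 + 0
gcd = 1, so the inverse exists. Back-substitute:
1 = 7 − 2·3
1 = −2·45 + 13·7
So 7·13 ≡ 1 (mod 45).

13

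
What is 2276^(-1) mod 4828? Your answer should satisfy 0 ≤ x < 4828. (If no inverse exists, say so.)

no inverse exists

Compute gcd(2276, 4828):
4828 = 2×2276 + 276
2276 = 8×276 + 68
276 = 4×68 + 4
68 = 17×4 + 0
gcd(2276, 4828) = 4 ≠ 1, so 2276 has no multiplicative inverse modulo 4828.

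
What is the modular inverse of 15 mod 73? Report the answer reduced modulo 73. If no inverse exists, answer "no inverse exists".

39

Run Euclid on (73, 15):
73 = 4*15 + 13
15 = 1*13 + 2
13 = 6*2 + 1
2 = 2*1 + 0
The gcd is 1. Working backward:
1 = 13 − 6·2
1 = −6·15 + 7·13
1 = 7·73 − 34·15
Hence 15⁻¹ ≡ -34 ≡ 39 (mod 73).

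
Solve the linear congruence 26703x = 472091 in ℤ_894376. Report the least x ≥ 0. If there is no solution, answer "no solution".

First find gcd(26703, 894376):
894376 = 33*26703 + 13177
26703 = 2*13177 + 349
13177 = 37*349 + 264
349 = 1*264 + 85
264 = 3*85 + 9
85 = 9*9 + 4
9 = 2*4 + 1
4 = 4*1 + 0
gcd = 1, so a unique solution mod 894376 exists.
Back-substitute for the Bézout coefficients:
1 = 9 − 2·4
1 = −2·85 + 19·9
1 = 19·264 − 59·85
1 = −59·349 + 78·264
1 = 78·13177 − 2945·349
1 = −2945·26703 + 5968·13177
1 = 5968·894376 − 199889·26703
So 26703·(-199889) ≡ 1 (mod 894376), giving 26703⁻¹ ≡ 694487.
x ≡ 26703⁻¹·472091 ≡ 694487·472091 ≡ 708237 (mod 894376).

708237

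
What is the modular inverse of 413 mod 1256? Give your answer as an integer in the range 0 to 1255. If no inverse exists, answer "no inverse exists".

Extended Euclidean algorithm:
1256 = 3·413 + 17
413 = 24·17 + 5
17 = 3·5 + 2
5 = 2·2 + 1
2 = 2·1 + 0
Since gcd(413, 1256) = 1, back-substitute to write 1 as a combination:
1 = 5 − 2·2
1 = −2·17 + 7·5
1 = 7·413 − 170·17
1 = −170·1256 + 517·413
So 413·517 ≡ 1 (mod 1256).

517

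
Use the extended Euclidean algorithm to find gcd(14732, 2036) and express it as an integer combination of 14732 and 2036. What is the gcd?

4

Repeated division:
14732 = 7*2036 + 480
2036 = 4*480 + 116
480 = 4*116 + 16
116 = 7*16 + 4
16 = 4*4 + 0
gcd(14732, 2036) = 4.
Express as a combination:
4 = 116 − 7·16
4 = −7·480 + 29·116
4 = 29·2036 − 123·480
4 = −123·14732 + 890·2036
So 4 = (-123)·14732 + (890)·2036.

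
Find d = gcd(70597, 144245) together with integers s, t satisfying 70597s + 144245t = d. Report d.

Repeated division:
144245 = 2*70597 + 3051
70597 = 23*3051 + 424
3051 = 7*424 + 83
424 = 5*83 + 9
83 = 9*9 + 2
9 = 4*2 + 1
2 = 2*1 + 0
gcd(70597, 144245) = 1.
Express as a combination:
1 = 9 − 4·2
1 = −4·83 + 37·9
1 = 37·424 − 189·83
1 = −189·3051 + 1360·424
1 = 1360·70597 − 31469·3051
1 = −31469·144245 + 64298·70597
So 1 = (-31469)·144245 + (64298)·70597.

1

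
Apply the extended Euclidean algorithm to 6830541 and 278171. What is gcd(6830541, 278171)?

1

Apply Euclid's algorithm to 6830541 and 278171:
6830541 = 24·278171 + 154437
278171 = 1·154437 + 123734
154437 = 1·123734 + 30703
123734 = 4·30703 + 922
30703 = 33·922 + 277
922 = 3·277 + 91
277 = 3·91 + 4
91 = 22·4 + 3
4 = 1·3 + 1
3 = 3·1 + 0
gcd(6830541, 278171) = 1.
Working backward:
1 = 4 − 3
1 = −91 + 23·4
1 = 23·277 − 70·91
1 = −70·922 + 233·277
1 = 233·30703 − 7759·922
1 = −7759·123734 + 31269·30703
1 = 31269·154437 − 39028·123734
1 = −39028·278171 + 70297·154437
1 = 70297·6830541 − 1726156·278171
So 1 = (70297)·6830541 + (-1726156)·278171.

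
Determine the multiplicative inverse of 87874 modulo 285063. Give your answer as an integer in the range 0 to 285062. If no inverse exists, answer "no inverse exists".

13375

Extended Euclidean algorithm:
285063 = 3·87874 + 21441
87874 = 4·21441 + 2110
21441 = 10·2110 + 341
2110 = 6·341 + 64
341 = 5·64 + 21
64 = 3·21 + 1
21 = 21·1 + 0
gcd = 1, so the inverse exists. Back-substitute:
1 = 64 − 3·21
1 = −3·341 + 16·64
1 = 16·2110 − 99·341
1 = −99·21441 + 1006·2110
1 = 1006·87874 − 4123·21441
1 = −4123·285063 + 13375·87874
So 87874·13375 ≡ 1 (mod 285063).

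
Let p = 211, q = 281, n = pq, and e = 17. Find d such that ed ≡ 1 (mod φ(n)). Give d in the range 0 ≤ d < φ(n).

φ(n) = (p−1)(q−1) = 210·280 = 58800.
Need d with 17·d ≡ 1 (mod 58800). Apply the extended Euclidean algorithm:
58800 = 3458×17 + 14
17 = 1×14 + 3
14 = 4×3 + 2
3 = 1×2 + 1
2 = 2×1 + 0
Back-substitute:
1 = 3 − 2
1 = −14 + 5·3
1 = 5·17 − 6·14
1 = −6·58800 + 20753·17
So 17·20753 ≡ 1 (mod 58800), hence d = 20753.

20753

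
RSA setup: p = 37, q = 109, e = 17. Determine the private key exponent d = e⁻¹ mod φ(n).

1601

φ(n) = (p−1)(q−1) = 36·108 = 3888.
Need d with 17·d ≡ 1 (mod 3888). Apply the extended Euclidean algorithm:
3888 = 228×17 + 12
17 = 1×12 + 5
12 = 2×5 + 2
5 = 2×2 + 1
2 = 2×1 + 0
Back-substitute:
1 = 5 − 2·2
1 = −2·12 + 5·5
1 = 5·17 − 7·12
1 = −7·3888 + 1601·17
So 17·1601 ≡ 1 (mod 3888), hence d = 1601.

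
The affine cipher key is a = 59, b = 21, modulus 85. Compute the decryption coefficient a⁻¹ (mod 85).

49

gcd(85, 59) by repeated division:
85 = 1·59 + 26
59 = 2·26 + 7
26 = 3·7 + 5
7 = 1·5 + 2
5 = 2·2 + 1
2 = 2·1 + 0
Since gcd(59, 85) = 1, back-substitute to write 1 as a combination:
1 = 5 − 2·2
1 = −2·7 + 3·5
1 = 3·26 − 11·7
1 = −11·59 + 25·26
1 = 25·85 − 36·59
Hence 59⁻¹ ≡ -36 ≡ 49 (mod 85).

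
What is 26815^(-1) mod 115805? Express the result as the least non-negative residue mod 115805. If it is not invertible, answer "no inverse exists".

no inverse exists

Compute gcd(26815, 115805):
115805 = 4·26815 + 8545
26815 = 3·8545 + 1180
8545 = 7·1180 + 285
1180 = 4·285 + 40
285 = 7·40 + 5
40 = 8·5 + 0
gcd(26815, 115805) = 5 ≠ 1, so 26815 has no multiplicative inverse modulo 115805.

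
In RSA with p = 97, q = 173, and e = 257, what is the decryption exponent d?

φ(n) = (p−1)(q−1) = 96·172 = 16512.
Need d with 257·d ≡ 1 (mod 16512). Apply the extended Euclidean algorithm:
16512 = 64×257 + 64
257 = 4×64 + 1
64 = 64×1 + 0
Back-substitute:
1 = 257 − 4·64
1 = −4·16512 + 257·257
So 257·257 ≡ 1 (mod 16512), hence d = 257.

257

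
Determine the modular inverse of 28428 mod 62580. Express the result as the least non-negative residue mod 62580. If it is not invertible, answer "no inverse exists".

no inverse exists

Compute gcd(28428, 62580):
62580 = 2·28428 + 5724
28428 = 4·5724 + 5532
5724 = 1·5532 + 192
5532 = 28·192 + 156
192 = 1·156 + 36
156 = 4·36 + 12
36 = 3·12 + 0
Since gcd = 12 > 1, 28428 is not a unit mod 62580.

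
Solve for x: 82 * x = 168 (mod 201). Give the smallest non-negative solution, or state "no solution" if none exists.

105

First find gcd(82, 201):
201 = 2·82 + 37
82 = 2·37 + 8
37 = 4·8 + 5
8 = 1·5 + 3
5 = 1·3 + 2
3 = 1·2 + 1
2 = 2·1 + 0
gcd = 1, so a unique solution mod 201 exists.
Back-substitute for the Bézout coefficients:
1 = 3 − 2
1 = −5 + 2·3
1 = 2·8 − 3·5
1 = −3·37 + 14·8
1 = 14·82 − 31·37
1 = −31·201 + 76·82
So 82·(76) ≡ 1 (mod 201), giving 82⁻¹ ≡ 76.
x ≡ 82⁻¹·168 ≡ 76·168 ≡ 105 (mod 201).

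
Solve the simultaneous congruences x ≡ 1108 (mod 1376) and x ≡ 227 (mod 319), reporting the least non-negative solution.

423540

Write x = 1108 + 1376·k. Then 1376·k ≡ 227 − 1108 ≡ 76 (mod 319).
Need 1376⁻¹ mod 319. Extended Euclid on (319, 100):
319 = 3×100 + 19
100 = 5×19 + 5
19 = 3×5 + 4
5 = 1×4 + 1
4 = 4×1 + 0
Back-substitute:
1 = 5 − 4
1 = −19 + 4·5
1 = 4·100 − 21·19
1 = −21·319 + 67·100
1376⁻¹ ≡ 67 (mod 319), so k ≡ 67·76 ≡ 307 (mod 319).
x = 1108 + 1376·307 = 423540.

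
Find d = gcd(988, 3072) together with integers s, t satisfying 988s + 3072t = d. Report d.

Apply Euclid's algorithm to 3072 and 988:
3072 = 3·988 + 108
988 = 9·108 + 16
108 = 6·16 + 12
16 = 1·12 + 4
12 = 3·4 + 0
gcd(988, 3072) = 4.
Working backward:
4 = 16 − 12
4 = −108 + 7·16
4 = 7·988 − 64·108
4 = −64·3072 + 199·988
So 4 = (-64)·3072 + (199)·988.

4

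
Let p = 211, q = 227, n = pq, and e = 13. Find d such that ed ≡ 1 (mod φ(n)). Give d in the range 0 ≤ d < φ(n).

32857

φ(n) = (p−1)(q−1) = 210·226 = 47460.
Need d with 13·d ≡ 1 (mod 47460). Apply the extended Euclidean algorithm:
47460 = 3650×13 + 10
13 = 1×10 + 3
10 = 3×3 + 1
3 = 3×1 + 0
Back-substitute:
1 = 10 − 3·3
1 = −3·13 + 4·10
1 = 4·47460 − 14603·13
So 13·(-14603) ≡ 1 (mod 47460), hence d ≡ -14603 ≡ 32857 (mod 47460).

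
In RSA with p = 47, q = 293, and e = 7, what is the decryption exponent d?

φ(n) = (p−1)(q−1) = 46·292 = 13432.
Need d with 7·d ≡ 1 (mod 13432). Apply the extended Euclidean algorithm:
13432 = 1918×7 + 6
7 = 1×6 + 1
6 = 6×1 + 0
Back-substitute:
1 = 7 − 6
1 = −13432 + 1919·7
So 7·1919 ≡ 1 (mod 13432), hence d = 1919.

1919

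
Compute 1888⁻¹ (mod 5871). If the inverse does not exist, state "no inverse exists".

gcd(5871, 1888) by repeated division:
5871 = 3·1888 + 207
1888 = 9·207 + 25
207 = 8·25 + 7
25 = 3·7 + 4
7 = 1·4 + 3
4 = 1·3 + 1
3 = 3·1 + 0
gcd = 1, so the inverse exists. Back-substitute:
1 = 4 − 3
1 = −7 + 2·4
1 = 2·25 − 7·7
1 = −7·207 + 58·25
1 = 58·1888 − 529·207
1 = −529·5871 + 1645·1888
So 1888·1645 ≡ 1 (mod 5871).

1645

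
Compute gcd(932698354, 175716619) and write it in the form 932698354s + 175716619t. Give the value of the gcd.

Apply Euclid's algorithm to 932698354 and 175716619:
932698354 = 5*175716619 + 54115259
175716619 = 3*54115259 + 13370842
54115259 = 4*13370842 + 631891
13370842 = 21*631891 + 101131
631891 = 6*101131 + 25105
101131 = 4*25105 + 711
25105 = 35*711 + 220
711 = 3*220 + 51
220 = 4*51 + 16
51 = 3*16 + 3
16 = 5*3 + 1
3 = 3*1 + 0
gcd(932698354, 175716619) = 1.
Working backward:
1 = 16 − 5·3
1 = −5·51 + 16·16
1 = 16·220 − 69·51
1 = −69·711 + 223·220
1 = 223·25105 − 7874·711
1 = −7874·101131 + 31719·25105
1 = 31719·631891 − 198188·101131
1 = −198188·13370842 + 4193667·631891
1 = 4193667·54115259 − 16972856·13370842
1 = −16972856·175716619 + 55112235·54115259
1 = 55112235·932698354 − 292534031·175716619
So 1 = (55112235)·932698354 + (-292534031)·175716619.

1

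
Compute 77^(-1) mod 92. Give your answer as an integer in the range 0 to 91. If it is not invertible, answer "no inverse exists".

gcd(92, 77) by repeated division:
92 = 1×77 + 15
77 = 5×15 + 2
15 = 7×2 + 1
2 = 2×1 + 0
gcd = 1, so the inverse exists. Back-substitute:
1 = 15 − 7·2
1 = −7·77 + 36·15
1 = 36·92 − 43·77
Hence 77⁻¹ ≡ -43 ≡ 49 (mod 92).

49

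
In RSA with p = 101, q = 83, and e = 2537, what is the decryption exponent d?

2673

φ(n) = (p−1)(q−1) = 100·82 = 8200.
Need d with 2537·d ≡ 1 (mod 8200). Apply the extended Euclidean algorithm:
8200 = 3×2537 + 589
2537 = 4×589 + 181
589 = 3×181 + 46
181 = 3×46 + 43
46 = 1×43 + 3
43 = 14×3 + 1
3 = 3×1 + 0
Back-substitute:
1 = 43 − 14·3
1 = −14·46 + 15·43
1 = 15·181 − 59·46
1 = −59·589 + 192·181
1 = 192·2537 − 827·589
1 = −827·8200 + 2673·2537
So 2537·2673 ≡ 1 (mod 8200), hence d = 2673.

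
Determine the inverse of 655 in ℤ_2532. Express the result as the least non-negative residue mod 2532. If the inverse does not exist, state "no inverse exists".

259

Run Euclid on (2532, 655):
2532 = 3*655 + 567
655 = 1*567 + 88
567 = 6*88 + 39
88 = 2*39 + 10
39 = 3*10 + 9
10 = 1*9 + 1
9 = 9*1 + 0
The gcd is 1. Working backward:
1 = 10 − 9
1 = −39 + 4·10
1 = 4·88 − 9·39
1 = −9·567 + 58·88
1 = 58·655 − 67·567
1 = −67·2532 + 259·655
So 655·259 ≡ 1 (mod 2532).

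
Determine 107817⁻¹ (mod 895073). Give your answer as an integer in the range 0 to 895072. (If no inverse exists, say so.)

697308

gcd(895073, 107817) by repeated division:
895073 = 8×107817 + 32537
107817 = 3×32537 + 10206
32537 = 3×10206 + 1919
10206 = 5×1919 + 611
1919 = 3×611 + 86
611 = 7×86 + 9
86 = 9×9 + 5
9 = 1×5 + 4
5 = 1×4 + 1
4 = 4×1 + 0
The gcd is 1. Working backward:
1 = 5 − 4
1 = −9 + 2·5
1 = 2·86 − 19·9
1 = −19·611 + 135·86
1 = 135·1919 − 424·611
1 = −424·10206 + 2255·1919
1 = 2255·32537 − 7189·10206
1 = −7189·107817 + 23822·32537
1 = 23822·895073 − 197765·107817
So 107817·(-197765) ≡ 1 (mod 895073), and -197765 ≡ 697308 (mod 895073).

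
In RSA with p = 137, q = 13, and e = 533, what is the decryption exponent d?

989

φ(n) = (p−1)(q−1) = 136·12 = 1632.
Need d with 533·d ≡ 1 (mod 1632). Apply the extended Euclidean algorithm:
1632 = 3×533 + 33
533 = 16×33 + 5
33 = 6×5 + 3
5 = 1×3 + 2
3 = 1×2 + 1
2 = 2×1 + 0
Back-substitute:
1 = 3 − 2
1 = −5 + 2·3
1 = 2·33 − 13·5
1 = −13·533 + 210·33
1 = 210·1632 − 643·533
So 533·(-643) ≡ 1 (mod 1632), hence d ≡ -643 ≡ 989 (mod 1632).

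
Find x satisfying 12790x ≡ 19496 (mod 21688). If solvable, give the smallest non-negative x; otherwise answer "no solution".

3008

First find gcd(12790, 21688):
21688 = 1·12790 + 8898
12790 = 1·8898 + 3892
8898 = 2·3892 + 1114
3892 = 3·1114 + 550
1114 = 2·550 + 14
550 = 39·14 + 4
14 = 3·4 + 2
4 = 2·2 + 0
gcd = 2 and 2 | 19496, so solutions exist. Divide through by 2: 6395x ≡ 9748 (mod 10844).
Now find 6395⁻¹ mod 10844:
10844 = 1*6395 + 4449
6395 = 1*4449 + 1946
4449 = 2*1946 + 557
1946 = 3*557 + 275
557 = 2*275 + 7
275 = 39*7 + 2
7 = 3*2 + 1
2 = 2*1 + 0
Back-substitute:
1 = 7 − 3·2
1 = −3·275 + 118·7
1 = 118·557 − 239·275
1 = −239·1946 + 835·557
1 = 835·4449 − 1909·1946
1 = −1909·6395 + 2744·4449
1 = 2744·10844 − 4653·6395
So 6395·(-4653) ≡ 1 (mod 10844), i.e. 6395⁻¹ ≡ 6191.
Then x ≡ 6191·9748 ≡ 3008 (mod 10844); the smallest non-negative solution is x = 3008.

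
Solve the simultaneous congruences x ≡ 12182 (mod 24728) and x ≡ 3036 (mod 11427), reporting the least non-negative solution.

Write x = 12182 + 24728·k. Then 24728·k ≡ 3036 − 12182 ≡ 2281 (mod 11427).
Need 24728⁻¹ mod 11427. Extended Euclid on (11427, 1874):
11427 = 6·1874 + 183
1874 = 10·183 + 44
183 = 4·44 + 7
44 = 6·7 + 2
7 = 3·2 + 1
2 = 2·1 + 0
Back-substitute:
1 = 7 − 3·2
1 = −3·44 + 19·7
1 = 19·183 − 79·44
1 = −79·1874 + 809·183
1 = 809·11427 − 4933·1874
24728⁻¹ ≡ 6494 (mod 11427), so k ≡ 6494·2281 ≡ 3422 (mod 11427).
x = 12182 + 24728·3422 = 84631398.

84631398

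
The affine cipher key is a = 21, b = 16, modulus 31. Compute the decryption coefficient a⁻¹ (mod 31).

Apply the Euclidean algorithm to 31 and 21:
31 = 1*21 + 10
21 = 2*10 + 1
10 = 10*1 + 0
The gcd is 1. Working backward:
1 = 21 − 2·10
1 = −2·31 + 3·21
So 21·3 ≡ 1 (mod 31).

3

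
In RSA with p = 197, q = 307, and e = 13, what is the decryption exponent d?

φ(n) = (p−1)(q−1) = 196·306 = 59976.
Need d with 13·d ≡ 1 (mod 59976). Apply the extended Euclidean algorithm:
59976 = 4613·13 + 7
13 = 1·7 + 6
7 = 1·6 + 1
6 = 6·1 + 0
Back-substitute:
1 = 7 − 6
1 = −13 + 2·7
1 = 2·59976 − 9227·13
So 13·(-9227) ≡ 1 (mod 59976), hence d ≡ -9227 ≡ 50749 (mod 59976).

50749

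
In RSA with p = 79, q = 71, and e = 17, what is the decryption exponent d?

3533

φ(n) = (p−1)(q−1) = 78·70 = 5460.
Need d with 17·d ≡ 1 (mod 5460). Apply the extended Euclidean algorithm:
5460 = 321·17 + 3
17 = 5·3 + 2
3 = 1·2 + 1
2 = 2·1 + 0
Back-substitute:
1 = 3 − 2
1 = −17 + 6·3
1 = 6·5460 − 1927·17
So 17·(-1927) ≡ 1 (mod 5460), hence d ≡ -1927 ≡ 3533 (mod 5460).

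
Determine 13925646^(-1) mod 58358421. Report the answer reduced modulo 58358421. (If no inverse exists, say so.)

no inverse exists

Compute gcd(13925646, 58358421):
58358421 = 4·13925646 + 2655837
13925646 = 5·2655837 + 646461
2655837 = 4·646461 + 69993
646461 = 9·69993 + 16524
69993 = 4·16524 + 3897
16524 = 4·3897 + 936
3897 = 4·936 + 153
936 = 6·153 + 18
153 = 8·18 + 9
18 = 2·9 + 0
The gcd is 9, not 1, hence no inverse exists.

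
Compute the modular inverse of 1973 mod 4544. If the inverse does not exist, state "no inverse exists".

Run Euclid on (4544, 1973):
4544 = 2×1973 + 598
1973 = 3×598 + 179
598 = 3×179 + 61
179 = 2×61 + 57
61 = 1×57 + 4
57 = 14×4 + 1
4 = 4×1 + 0
gcd = 1, so the inverse exists. Back-substitute:
1 = 57 − 14·4
1 = −14·61 + 15·57
1 = 15·179 − 44·61
1 = −44·598 + 147·179
1 = 147·1973 − 485·598
1 = −485·4544 + 1117·1973
So 1973·1117 ≡ 1 (mod 4544).

1117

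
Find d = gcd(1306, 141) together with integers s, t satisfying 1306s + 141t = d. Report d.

Apply Euclid's algorithm to 1306 and 141:
1306 = 9·141 + 37
141 = 3·37 + 30
37 = 1·30 + 7
30 = 4·7 + 2
7 = 3·2 + 1
2 = 2·1 + 0
gcd(1306, 141) = 1.
Express as a combination:
1 = 7 − 3·2
1 = −3·30 + 13·7
1 = 13·37 − 16·30
1 = −16·141 + 61·37
1 = 61·1306 − 565·141
So 1 = (61)·1306 + (-565)·141.

1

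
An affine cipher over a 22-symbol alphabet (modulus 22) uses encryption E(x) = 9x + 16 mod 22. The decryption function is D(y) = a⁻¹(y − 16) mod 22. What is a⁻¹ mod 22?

Apply the Euclidean algorithm to 22 and 9:
22 = 2*9 + 4
9 = 2*4 + 1
4 = 4*1 + 0
Since gcd(9, 22) = 1, back-substitute to write 1 as a combination:
1 = 9 − 2·4
1 = −2·22 + 5·9
So 9·5 ≡ 1 (mod 22).

5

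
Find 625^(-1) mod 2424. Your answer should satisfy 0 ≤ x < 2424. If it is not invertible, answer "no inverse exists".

2137

gcd(2424, 625) by repeated division:
2424 = 3·625 + 549
625 = 1·549 + 76
549 = 7·76 + 17
76 = 4·17 + 8
17 = 2·8 + 1
8 = 8·1 + 0
The gcd is 1. Working backward:
1 = 17 − 2·8
1 = −2·76 + 9·17
1 = 9·549 − 65·76
1 = −65·625 + 74·549
1 = 74·2424 − 287·625
So 625·(-287) ≡ 1 (mod 2424), and -287 ≡ 2137 (mod 2424).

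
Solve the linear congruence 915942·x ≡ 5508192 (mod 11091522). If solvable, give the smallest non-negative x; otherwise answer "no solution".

First find gcd(915942, 11091522):
11091522 = 12·915942 + 100218
915942 = 9·100218 + 13980
100218 = 7·13980 + 2358
13980 = 5·2358 + 2190
2358 = 1·2190 + 168
2190 = 13·168 + 6
168 = 28·6 + 0
gcd = 6 and 6 | 5508192, so solutions exist. Divide through by 6: 152657x ≡ 918032 (mod 1848587).
Now find 152657⁻¹ mod 1848587:
1848587 = 12×152657 + 16703
152657 = 9×16703 + 2330
16703 = 7×2330 + 393
2330 = 5×393 + 365
393 = 1×365 + 28
365 = 13×28 + 1
28 = 28×1 + 0
Back-substitute:
1 = 365 − 13·28
1 = −13·393 + 14·365
1 = 14·2330 − 83·393
1 = −83·16703 + 595·2330
1 = 595·152657 − 5438·16703
1 = −5438·1848587 + 65851·152657
So 152657⁻¹ ≡ 65851 (mod 1848587).
Then x ≡ 65851·918032 ≡ 833158 (mod 1848587); the smallest non-negative solution is x = 833158.

833158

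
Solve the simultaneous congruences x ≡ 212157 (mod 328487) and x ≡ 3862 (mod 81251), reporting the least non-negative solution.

Write x = 212157 + 328487·k. Then 328487·k ≡ 3862 − 212157 ≡ 35458 (mod 81251).
Need 328487⁻¹ mod 81251. Extended Euclid on (81251, 3483):
81251 = 23·3483 + 1142
3483 = 3·1142 + 57
1142 = 20·57 + 2
57 = 28·2 + 1
2 = 2·1 + 0
Back-substitute:
1 = 57 − 28·2
1 = −28·1142 + 561·57
1 = 561·3483 − 1711·1142
1 = −1711·81251 + 39914·3483
328487⁻¹ ≡ 39914 (mod 81251), so k ≡ 39914·35458 ≡ 40694 (mod 81251).
x = 212157 + 328487·40694 = 13367662135.

13367662135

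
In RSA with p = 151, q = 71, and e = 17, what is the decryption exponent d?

φ(n) = (p−1)(q−1) = 150·70 = 10500.
Need d with 17·d ≡ 1 (mod 10500). Apply the extended Euclidean algorithm:
10500 = 617*17 + 11
17 = 1*11 + 6
11 = 1*6 + 5
6 = 1*5 + 1
5 = 5*1 + 0
Back-substitute:
1 = 6 − 5
1 = −11 + 2·6
1 = 2·17 − 3·11
1 = −3·10500 + 1853·17
So 17·1853 ≡ 1 (mod 10500), hence d = 1853.

1853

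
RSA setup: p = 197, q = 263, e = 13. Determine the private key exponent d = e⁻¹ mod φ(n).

23701

φ(n) = (p−1)(q−1) = 196·262 = 51352.
Need d with 13·d ≡ 1 (mod 51352). Apply the extended Euclidean algorithm:
51352 = 3950×13 + 2
13 = 6×2 + 1
2 = 2×1 + 0
Back-substitute:
1 = 13 − 6·2
1 = −6·51352 + 23701·13
So 13·23701 ≡ 1 (mod 51352), hence d = 23701.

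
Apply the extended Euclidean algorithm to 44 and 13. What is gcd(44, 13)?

1

Apply Euclid's algorithm to 44 and 13:
44 = 3×13 + 5
13 = 2×5 + 3
5 = 1×3 + 2
3 = 1×2 + 1
2 = 2×1 + 0
gcd(44, 13) = 1.
Express as a combination:
1 = 3 − 2
1 = −5 + 2·3
1 = 2·13 − 5·5
1 = −5·44 + 17·13
So 1 = (-5)·44 + (17)·13.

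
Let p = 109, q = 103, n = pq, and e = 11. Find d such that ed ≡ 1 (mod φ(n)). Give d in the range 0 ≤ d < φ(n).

2003

φ(n) = (p−1)(q−1) = 108·102 = 11016.
Need d with 11·d ≡ 1 (mod 11016). Apply the extended Euclidean algorithm:
11016 = 1001·11 + 5
11 = 2·5 + 1
5 = 5·1 + 0
Back-substitute:
1 = 11 − 2·5
1 = −2·11016 + 2003·11
So 11·2003 ≡ 1 (mod 11016), hence d = 2003.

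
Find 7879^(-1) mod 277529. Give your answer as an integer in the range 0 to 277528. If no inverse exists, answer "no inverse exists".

91723

Run Euclid on (277529, 7879):
277529 = 35*7879 + 1764
7879 = 4*1764 + 823
1764 = 2*823 + 118
823 = 6*118 + 115
118 = 1*115 + 3
115 = 38*3 + 1
3 = 3*1 + 0
gcd = 1, so the inverse exists. Back-substitute:
1 = 115 − 38·3
1 = −38·118 + 39·115
1 = 39·823 − 272·118
1 = −272·1764 + 583·823
1 = 583·7879 − 2604·1764
1 = −2604·277529 + 91723·7879
So 7879·91723 ≡ 1 (mod 277529).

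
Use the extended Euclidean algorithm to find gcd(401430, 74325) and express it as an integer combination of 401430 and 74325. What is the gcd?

15

Euclidean algorithm:
401430 = 5·74325 + 29805
74325 = 2·29805 + 14715
29805 = 2·14715 + 375
14715 = 39·375 + 90
375 = 4·90 + 15
90 = 6·15 + 0
gcd(401430, 74325) = 15.
Back-substituting:
15 = 375 − 4·90
15 = −4·14715 + 157·375
15 = 157·29805 − 318·14715
15 = −318·74325 + 793·29805
15 = 793·401430 − 4283·74325
So 15 = (793)·401430 + (-4283)·74325.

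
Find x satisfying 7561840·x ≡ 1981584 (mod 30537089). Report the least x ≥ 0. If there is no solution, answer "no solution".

2024262

First find gcd(7561840, 30537089):
30537089 = 4×7561840 + 289729
7561840 = 26×289729 + 28886
289729 = 10×28886 + 869
28886 = 33×869 + 209
869 = 4×209 + 33
209 = 6×33 + 11
33 = 3×11 + 0
gcd = 11 and 11 | 1981584, so solutions exist. Divide through by 11: 687440x ≡ 180144 (mod 2776099).
Now find 687440⁻¹ mod 2776099:
2776099 = 4·687440 + 26339
687440 = 26·26339 + 2626
26339 = 10·2626 + 79
2626 = 33·79 + 19
79 = 4·19 + 3
19 = 6·3 + 1
3 = 3·1 + 0
Back-substitute:
1 = 19 − 6·3
1 = −6·79 + 25·19
1 = 25·2626 − 831·79
1 = −831·26339 + 8335·2626
1 = 8335·687440 − 217541·26339
1 = −217541·2776099 + 878499·687440
So 687440⁻¹ ≡ 878499 (mod 2776099).
Then x ≡ 878499·180144 ≡ 2024262 (mod 2776099); the smallest non-negative solution is x = 2024262.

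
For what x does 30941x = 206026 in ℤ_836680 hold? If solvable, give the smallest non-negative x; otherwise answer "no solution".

First find gcd(30941, 836680):
836680 = 27×30941 + 1273
30941 = 24×1273 + 389
1273 = 3×389 + 106
389 = 3×106 + 71
106 = 1×71 + 35
71 = 2×35 + 1
35 = 35×1 + 0
gcd = 1, so a unique solution mod 836680 exists.
Back-substitute for the Bézout coefficients:
1 = 71 − 2·35
1 = −2·106 + 3·71
1 = 3·389 − 11·106
1 = −11·1273 + 36·389
1 = 36·30941 − 875·1273
1 = −875·836680 + 23661·30941
So 30941·(23661) ≡ 1 (mod 836680), giving 30941⁻¹ ≡ 23661.
x ≡ 30941⁻¹·206026 ≡ 23661·206026 ≡ 283506 (mod 836680).

283506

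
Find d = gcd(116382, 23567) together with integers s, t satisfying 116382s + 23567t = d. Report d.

Euclidean algorithm:
116382 = 4*23567 + 22114
23567 = 1*22114 + 1453
22114 = 15*1453 + 319
1453 = 4*319 + 177
319 = 1*177 + 142
177 = 1*142 + 35
142 = 4*35 + 2
35 = 17*2 + 1
2 = 2*1 + 0
gcd(116382, 23567) = 1.
Express as a combination:
1 = 35 − 17·2
1 = −17·142 + 69·35
1 = 69·177 − 86·142
1 = −86·319 + 155·177
1 = 155·1453 − 706·319
1 = −706·22114 + 10745·1453
1 = 10745·23567 − 11451·22114
1 = −11451·116382 + 56549·23567
So 1 = (-11451)·116382 + (56549)·23567.

1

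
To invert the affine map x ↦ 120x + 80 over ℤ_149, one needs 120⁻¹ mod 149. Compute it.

gcd(149, 120) by repeated division:
149 = 1·120 + 29
120 = 4·29 + 4
29 = 7·4 + 1
4 = 4·1 + 0
Since gcd(120, 149) = 1, back-substitute to write 1 as a combination:
1 = 29 − 7·4
1 = −7·120 + 29·29
1 = 29·149 − 36·120
So 120·(-36) ≡ 1 (mod 149), and -36 ≡ 113 (mod 149).

113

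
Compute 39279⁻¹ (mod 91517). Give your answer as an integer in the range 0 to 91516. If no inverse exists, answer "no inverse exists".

12521

Run Euclid on (91517, 39279):
91517 = 2*39279 + 12959
39279 = 3*12959 + 402
12959 = 32*402 + 95
402 = 4*95 + 22
95 = 4*22 + 7
22 = 3*7 + 1
7 = 7*1 + 0
gcd = 1, so the inverse exists. Back-substitute:
1 = 22 − 3·7
1 = −3·95 + 13·22
1 = 13·402 − 55·95
1 = −55·12959 + 1773·402
1 = 1773·39279 − 5374·12959
1 = −5374·91517 + 12521·39279
So 39279·12521 ≡ 1 (mod 91517).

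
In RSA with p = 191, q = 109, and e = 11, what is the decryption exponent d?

φ(n) = (p−1)(q−1) = 190·108 = 20520.
Need d with 11·d ≡ 1 (mod 20520). Apply the extended Euclidean algorithm:
20520 = 1865·11 + 5
11 = 2·5 + 1
5 = 5·1 + 0
Back-substitute:
1 = 11 − 2·5
1 = −2·20520 + 3731·11
So 11·3731 ≡ 1 (mod 20520), hence d = 3731.

3731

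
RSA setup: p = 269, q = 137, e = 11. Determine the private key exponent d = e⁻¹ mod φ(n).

6627

φ(n) = (p−1)(q−1) = 268·136 = 36448.
Need d with 11·d ≡ 1 (mod 36448). Apply the extended Euclidean algorithm:
36448 = 3313·11 + 5
11 = 2·5 + 1
5 = 5·1 + 0
Back-substitute:
1 = 11 − 2·5
1 = −2·36448 + 6627·11
So 11·6627 ≡ 1 (mod 36448), hence d = 6627.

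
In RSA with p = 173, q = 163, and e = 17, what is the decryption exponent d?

26225

φ(n) = (p−1)(q−1) = 172·162 = 27864.
Need d with 17·d ≡ 1 (mod 27864). Apply the extended Euclidean algorithm:
27864 = 1639*17 + 1
17 = 17*1 + 0
Back-substitute:
1 = 27864 − 1639·17
So 17·(-1639) ≡ 1 (mod 27864), hence d ≡ -1639 ≡ 26225 (mod 27864).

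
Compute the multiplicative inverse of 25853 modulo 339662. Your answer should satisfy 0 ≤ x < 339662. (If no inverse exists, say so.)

46391

Apply the Euclidean algorithm to 339662 and 25853:
339662 = 13×25853 + 3573
25853 = 7×3573 + 842
3573 = 4×842 + 205
842 = 4×205 + 22
205 = 9×22 + 7
22 = 3×7 + 1
7 = 7×1 + 0
Since gcd(25853, 339662) = 1, back-substitute to write 1 as a combination:
1 = 22 − 3·7
1 = −3·205 + 28·22
1 = 28·842 − 115·205
1 = −115·3573 + 488·842
1 = 488·25853 − 3531·3573
1 = −3531·339662 + 46391·25853
So 25853·46391 ≡ 1 (mod 339662).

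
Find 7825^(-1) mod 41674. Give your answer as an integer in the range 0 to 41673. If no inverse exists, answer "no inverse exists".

gcd(41674, 7825) by repeated division:
41674 = 5×7825 + 2549
7825 = 3×2549 + 178
2549 = 14×178 + 57
178 = 3×57 + 7
57 = 8×7 + 1
7 = 7×1 + 0
Since gcd(7825, 41674) = 1, back-substitute to write 1 as a combination:
1 = 57 − 8·7
1 = −8·178 + 25·57
1 = 25·2549 − 358·178
1 = −358·7825 + 1099·2549
1 = 1099·41674 − 5853·7825
Thus 7825·(-5853) ≡ 1 (mod 41674); reducing, -5853 mod 41674 = 35821.

35821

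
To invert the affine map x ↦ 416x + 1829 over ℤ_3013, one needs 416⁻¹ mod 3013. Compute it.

Extended Euclidean algorithm:
3013 = 7*416 + 101
416 = 4*101 + 12
101 = 8*12 + 5
12 = 2*5 + 2
5 = 2*2 + 1
2 = 2*1 + 0
Since gcd(416, 3013) = 1, back-substitute to write 1 as a combination:
1 = 5 − 2·2
1 = −2·12 + 5·5
1 = 5·101 − 42·12
1 = −42·416 + 173·101
1 = 173·3013 − 1253·416
So 416·(-1253) ≡ 1 (mod 3013), and -1253 ≡ 1760 (mod 3013).

1760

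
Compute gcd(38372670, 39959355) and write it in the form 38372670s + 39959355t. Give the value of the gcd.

Repeated division:
39959355 = 1×38372670 + 1586685
38372670 = 24×1586685 + 292230
1586685 = 5×292230 + 125535
292230 = 2×125535 + 41160
125535 = 3×41160 + 2055
41160 = 20×2055 + 60
2055 = 34×60 + 15
60 = 4×15 + 0
gcd(38372670, 39959355) = 15.
Express as a combination:
15 = 2055 − 34·60
15 = −34·41160 + 681·2055
15 = 681·125535 − 2077·41160
15 = −2077·292230 + 4835·125535
15 = 4835·1586685 − 26252·292230
15 = −26252·38372670 + 634883·1586685
15 = 634883·39959355 − 661135·38372670
So 15 = (634883)·39959355 + (-661135)·38372670.

15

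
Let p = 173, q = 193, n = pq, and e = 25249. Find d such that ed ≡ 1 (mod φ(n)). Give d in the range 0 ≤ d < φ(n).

φ(n) = (p−1)(q−1) = 172·192 = 33024.
Need d with 25249·d ≡ 1 (mod 33024). Apply the extended Euclidean algorithm:
33024 = 1·25249 + 7775
25249 = 3·7775 + 1924
7775 = 4·1924 + 79
1924 = 24·79 + 28
79 = 2·28 + 23
28 = 1·23 + 5
23 = 4·5 + 3
5 = 1·3 + 2
3 = 1·2 + 1
2 = 2·1 + 0
Back-substitute:
1 = 3 − 2
1 = −5 + 2·3
1 = 2·23 − 9·5
1 = −9·28 + 11·23
1 = 11·79 − 31·28
1 = −31·1924 + 755·79
1 = 755·7775 − 3051·1924
1 = −3051·25249 + 9908·7775
1 = 9908·33024 − 12959·25249
So 25249·(-12959) ≡ 1 (mod 33024), hence d ≡ -12959 ≡ 20065 (mod 33024).

20065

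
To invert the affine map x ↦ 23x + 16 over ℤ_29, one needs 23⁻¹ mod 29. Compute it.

24

Apply the Euclidean algorithm to 29 and 23:
29 = 1×23 + 6
23 = 3×6 + 5
6 = 1×5 + 1
5 = 5×1 + 0
The gcd is 1. Working backward:
1 = 6 − 5
1 = −23 + 4·6
1 = 4·29 − 5·23
So 23·(-5) ≡ 1 (mod 29), and -5 ≡ 24 (mod 29).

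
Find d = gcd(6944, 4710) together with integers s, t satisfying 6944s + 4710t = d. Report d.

2

Apply Euclid's algorithm to 6944 and 4710:
6944 = 1*4710 + 2234
4710 = 2*2234 + 242
2234 = 9*242 + 56
242 = 4*56 + 18
56 = 3*18 + 2
18 = 9*2 + 0
gcd(6944, 4710) = 2.
Working backward:
2 = 56 − 3·18
2 = −3·242 + 13·56
2 = 13·2234 − 120·242
2 = −120·4710 + 253·2234
2 = 253·6944 − 373·4710
So 2 = (253)·6944 + (-373)·4710.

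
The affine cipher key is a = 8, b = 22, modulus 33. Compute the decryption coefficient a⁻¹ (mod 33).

Extended Euclidean algorithm:
33 = 4*8 + 1
8 = 8*1 + 0
Since gcd(8, 33) = 1, back-substitute to write 1 as a combination:
1 = 33 − 4·8
Hence 8⁻¹ ≡ -4 ≡ 29 (mod 33).

29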